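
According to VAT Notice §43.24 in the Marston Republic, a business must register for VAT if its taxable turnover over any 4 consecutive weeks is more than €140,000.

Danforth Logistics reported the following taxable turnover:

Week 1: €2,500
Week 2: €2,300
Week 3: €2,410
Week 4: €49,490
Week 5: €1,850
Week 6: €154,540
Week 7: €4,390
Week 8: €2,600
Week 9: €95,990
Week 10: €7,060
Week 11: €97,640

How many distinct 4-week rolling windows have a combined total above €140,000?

5

Week 1–Week 4: €2,500 + €2,300 + €2,410 + €49,490 = €56,700 (under)
Week 2–Week 5: €2,300 + €2,410 + €49,490 + €1,850 = €56,050 (under)
Week 3–Week 6: €2,410 + €49,490 + €1,850 + €154,540 = €208,290 (over)
Week 4–Week 7: €49,490 + €1,850 + €154,540 + €4,390 = €210,270 (over)
Week 5–Week 8: €1,850 + €154,540 + €4,390 + €2,600 = €163,380 (over)
Week 6–Week 9: €154,540 + €4,390 + €2,600 + €95,990 = €257,520 (over)
Week 7–Week 10: €4,390 + €2,600 + €95,990 + €7,060 = €110,040 (under)
Week 8–Week 11: €2,600 + €95,990 + €7,060 + €97,640 = €203,290 (over)
5 windows exceed the threshold.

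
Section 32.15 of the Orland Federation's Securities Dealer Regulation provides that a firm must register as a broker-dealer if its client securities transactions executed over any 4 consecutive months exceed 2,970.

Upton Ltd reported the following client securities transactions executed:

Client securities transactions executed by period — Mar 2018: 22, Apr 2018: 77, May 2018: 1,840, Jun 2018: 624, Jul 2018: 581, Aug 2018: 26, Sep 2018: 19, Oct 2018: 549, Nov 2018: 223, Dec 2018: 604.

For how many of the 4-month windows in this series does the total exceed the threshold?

2

Mar 2018–Jun 2018: 22 + 77 + 1,840 + 624 = 2,563 (under)
Apr 2018–Jul 2018: 77 + 1,840 + 624 + 581 = 3,122 (over)
May 2018–Aug 2018: 1,840 + 624 + 581 + 26 = 3,071 (over)
Jun 2018–Sep 2018: 624 + 581 + 26 + 19 = 1,250 (under)
Jul 2018–Oct 2018: 581 + 26 + 19 + 549 = 1,175 (under)
Aug 2018–Nov 2018: 26 + 19 + 549 + 223 = 817 (under)
Sep 2018–Dec 2018: 19 + 549 + 223 + 604 = 1,395 (under)
2 windows exceed the threshold.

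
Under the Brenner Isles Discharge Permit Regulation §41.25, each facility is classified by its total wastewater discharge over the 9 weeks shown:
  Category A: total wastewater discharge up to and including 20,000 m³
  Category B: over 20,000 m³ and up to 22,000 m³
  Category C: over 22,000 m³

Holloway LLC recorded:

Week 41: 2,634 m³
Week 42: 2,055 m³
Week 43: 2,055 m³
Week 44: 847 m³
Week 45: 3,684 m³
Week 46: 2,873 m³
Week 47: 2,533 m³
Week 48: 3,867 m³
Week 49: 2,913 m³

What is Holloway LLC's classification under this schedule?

Total wastewater discharge: 2,634 m³ + 2,055 m³ + 2,055 m³ + 847 m³ + 3,684 m³ + 2,873 m³ + 2,533 m³ + 3,867 m³ + 2,913 m³ = 23,461 m³.
23,461 m³ > 22,000 m³, so Category C applies.

Category C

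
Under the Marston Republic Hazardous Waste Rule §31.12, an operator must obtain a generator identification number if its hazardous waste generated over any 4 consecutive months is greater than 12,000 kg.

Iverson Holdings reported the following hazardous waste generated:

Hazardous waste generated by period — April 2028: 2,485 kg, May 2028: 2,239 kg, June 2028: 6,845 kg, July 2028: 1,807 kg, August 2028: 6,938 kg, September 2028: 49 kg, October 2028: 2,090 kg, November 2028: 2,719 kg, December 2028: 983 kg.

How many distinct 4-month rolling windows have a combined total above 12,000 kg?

April 2028–July 2028: 2,485 kg + 2,239 kg + 6,845 kg + 1,807 kg = 13,376 kg (over)
May 2028–August 2028: 2,239 kg + 6,845 kg + 1,807 kg + 6,938 kg = 17,829 kg (over)
June 2028–September 2028: 6,845 kg + 1,807 kg + 6,938 kg + 49 kg = 15,639 kg (over)
July 2028–October 2028: 1,807 kg + 6,938 kg + 49 kg + 2,090 kg = 10,884 kg (under)
August 2028–November 2028: 6,938 kg + 49 kg + 2,090 kg + 2,719 kg = 11,796 kg (under)
September 2028–December 2028: 49 kg + 2,090 kg + 2,719 kg + 983 kg = 5,841 kg (under)
3 windows exceed the threshold.

3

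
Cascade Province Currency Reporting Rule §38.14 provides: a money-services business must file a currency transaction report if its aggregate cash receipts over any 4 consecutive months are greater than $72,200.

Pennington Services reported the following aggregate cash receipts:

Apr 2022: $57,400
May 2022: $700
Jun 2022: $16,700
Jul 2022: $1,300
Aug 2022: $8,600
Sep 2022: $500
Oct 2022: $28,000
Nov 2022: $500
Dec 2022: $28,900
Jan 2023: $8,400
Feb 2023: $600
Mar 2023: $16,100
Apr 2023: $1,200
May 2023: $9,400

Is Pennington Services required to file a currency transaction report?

Apr 2022–Jul 2022: $57,400 + $700 + $16,700 + $1,300 = $76,100 (over)
May 2022–Aug 2022: $700 + $16,700 + $1,300 + $8,600 = $27,300 (under)
Jun 2022–Sep 2022: $16,700 + $1,300 + $8,600 + $500 = $27,100 (under)
Jul 2022–Oct 2022: $1,300 + $8,600 + $500 + $28,000 = $38,400 (under)
Aug 2022–Nov 2022: $8,600 + $500 + $28,000 + $500 = $37,600 (under)
Sep 2022–Dec 2022: $500 + $28,000 + $500 + $28,900 = $57,900 (under)
Oct 2022–Jan 2023: $28,000 + $500 + $28,900 + $8,400 = $65,800 (under)
Nov 2022–Feb 2023: $500 + $28,900 + $8,400 + $600 = $38,400 (under)
Dec 2022–Mar 2023: $28,900 + $8,400 + $600 + $16,100 = $54,000 (under)
Jan 2023–Apr 2023: $8,400 + $600 + $16,100 + $1,200 = $26,300 (under)
Feb 2023–May 2023: $600 + $16,100 + $1,200 + $9,400 = $27,300 (under)
At least one window exceeds $72,200.

Yes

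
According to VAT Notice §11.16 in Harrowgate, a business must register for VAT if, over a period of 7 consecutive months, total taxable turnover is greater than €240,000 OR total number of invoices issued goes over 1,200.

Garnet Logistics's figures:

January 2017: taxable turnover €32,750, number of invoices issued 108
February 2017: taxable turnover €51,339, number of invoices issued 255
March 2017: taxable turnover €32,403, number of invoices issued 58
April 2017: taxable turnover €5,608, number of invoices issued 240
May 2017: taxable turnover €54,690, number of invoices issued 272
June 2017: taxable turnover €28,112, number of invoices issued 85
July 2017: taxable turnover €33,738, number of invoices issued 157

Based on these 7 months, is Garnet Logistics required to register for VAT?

Total taxable turnover: €32,750 + €51,339 + €32,403 + €5,608 + €54,690 + €28,112 + €33,738 = €238,640 (≤ €240,000).
Total number of invoices issued: 108 + 255 + 58 + 240 + 272 + 85 + 157 = 1,175 (≤ 1,200).
The test is 'or': neither threshold is exceeded.

No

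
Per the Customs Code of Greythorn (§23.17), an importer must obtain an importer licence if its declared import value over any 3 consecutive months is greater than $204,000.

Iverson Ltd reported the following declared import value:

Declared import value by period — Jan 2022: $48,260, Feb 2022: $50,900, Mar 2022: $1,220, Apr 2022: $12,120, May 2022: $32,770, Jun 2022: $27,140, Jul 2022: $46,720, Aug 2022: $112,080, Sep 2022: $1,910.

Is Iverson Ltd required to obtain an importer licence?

Jan 2022–Mar 2022: $48,260 + $50,900 + $1,220 = $100,380 (under)
Feb 2022–Apr 2022: $50,900 + $1,220 + $12,120 = $64,240 (under)
Mar 2022–May 2022: $1,220 + $12,120 + $32,770 = $46,110 (under)
Apr 2022–Jun 2022: $12,120 + $32,770 + $27,140 = $72,030 (under)
May 2022–Jul 2022: $32,770 + $27,140 + $46,720 = $106,630 (under)
Jun 2022–Aug 2022: $27,140 + $46,720 + $112,080 = $185,940 (under)
Jul 2022–Sep 2022: $46,720 + $112,080 + $1,910 = $160,710 (under)
No window exceeds $204,000.

No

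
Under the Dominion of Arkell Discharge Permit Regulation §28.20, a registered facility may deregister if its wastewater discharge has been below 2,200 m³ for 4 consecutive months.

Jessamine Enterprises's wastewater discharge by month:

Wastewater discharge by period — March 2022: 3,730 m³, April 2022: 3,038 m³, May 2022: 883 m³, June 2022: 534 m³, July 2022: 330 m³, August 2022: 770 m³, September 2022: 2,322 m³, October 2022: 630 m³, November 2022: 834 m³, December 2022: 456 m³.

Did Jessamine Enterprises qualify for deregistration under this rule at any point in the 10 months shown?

Months below 2,200 m³: May 2022, June 2022, July 2022, August 2022, October 2022, November 2022, December 2022.
Longest run of consecutive months below the threshold: 4.
4 ≥ 4, so Jessamine Enterprises became eligible.

Yes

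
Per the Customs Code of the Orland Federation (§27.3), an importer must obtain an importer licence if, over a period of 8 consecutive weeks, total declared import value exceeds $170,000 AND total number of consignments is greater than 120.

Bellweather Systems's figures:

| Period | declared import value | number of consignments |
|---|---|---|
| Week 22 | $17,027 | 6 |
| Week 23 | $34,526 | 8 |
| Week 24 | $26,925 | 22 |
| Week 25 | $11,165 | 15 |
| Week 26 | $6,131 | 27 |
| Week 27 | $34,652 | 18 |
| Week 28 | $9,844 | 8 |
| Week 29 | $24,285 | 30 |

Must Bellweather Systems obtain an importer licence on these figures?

Total declared import value: $17,027 + $34,526 + $26,925 + $11,165 + $6,131 + $34,652 + $9,844 + $24,285 = $164,555 (≤ $170,000).
Total number of consignments: 6 + 8 + 22 + 15 + 27 + 18 + 8 + 30 = 134 (> 120).
The test is 'and': the rule requires both, and at least one is not exceeded.

No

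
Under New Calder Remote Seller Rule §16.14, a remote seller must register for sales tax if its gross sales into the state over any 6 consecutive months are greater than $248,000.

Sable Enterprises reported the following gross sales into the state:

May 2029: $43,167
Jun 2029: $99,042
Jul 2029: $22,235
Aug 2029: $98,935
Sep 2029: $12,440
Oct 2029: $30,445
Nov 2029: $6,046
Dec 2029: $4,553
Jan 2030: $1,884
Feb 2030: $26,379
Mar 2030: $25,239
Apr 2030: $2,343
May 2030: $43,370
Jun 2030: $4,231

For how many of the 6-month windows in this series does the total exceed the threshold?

May 2029–Oct 2029: $43,167 + $99,042 + $22,235 + $98,935 + $12,440 + $30,445 = $306,264 (over)
Jun 2029–Nov 2029: $99,042 + $22,235 + $98,935 + $12,440 + $30,445 + $6,046 = $269,143 (over)
Jul 2029–Dec 2029: $22,235 + $98,935 + $12,440 + $30,445 + $6,046 + $4,553 = $174,654 (under)
Aug 2029–Jan 2030: $98,935 + $12,440 + $30,445 + $6,046 + $4,553 + $1,884 = $154,303 (under)
Sep 2029–Feb 2030: $12,440 + $30,445 + $6,046 + $4,553 + $1,884 + $26,379 = $81,747 (under)
Oct 2029–Mar 2030: $30,445 + $6,046 + $4,553 + $1,884 + $26,379 + $25,239 = $94,546 (under)
Nov 2029–Apr 2030: $6,046 + $4,553 + $1,884 + $26,379 + $25,239 + $2,343 = $66,444 (under)
Dec 2029–May 2030: $4,553 + $1,884 + $26,379 + $25,239 + $2,343 + $43,370 = $103,768 (under)
Jan 2030–Jun 2030: $1,884 + $26,379 + $25,239 + $2,343 + $43,370 + $4,231 = $103,446 (under)
2 windows exceed the threshold.

2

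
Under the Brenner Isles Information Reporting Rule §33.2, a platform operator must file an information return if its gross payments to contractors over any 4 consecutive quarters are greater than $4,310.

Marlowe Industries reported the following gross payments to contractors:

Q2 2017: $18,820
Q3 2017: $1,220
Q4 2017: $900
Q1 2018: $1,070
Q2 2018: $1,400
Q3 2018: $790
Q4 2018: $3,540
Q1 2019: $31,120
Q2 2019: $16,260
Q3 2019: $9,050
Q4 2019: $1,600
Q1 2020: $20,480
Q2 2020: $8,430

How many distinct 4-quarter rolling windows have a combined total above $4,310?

9

Q2 2017–Q1 2018: $18,820 + $1,220 + $900 + $1,070 = $22,010 (over)
Q3 2017–Q2 2018: $1,220 + $900 + $1,070 + $1,400 = $4,590 (over)
Q4 2017–Q3 2018: $900 + $1,070 + $1,400 + $790 = $4,160 (under)
Q1 2018–Q4 2018: $1,070 + $1,400 + $790 + $3,540 = $6,800 (over)
Q2 2018–Q1 2019: $1,400 + $790 + $3,540 + $31,120 = $36,850 (over)
Q3 2018–Q2 2019: $790 + $3,540 + $31,120 + $16,260 = $51,710 (over)
Q4 2018–Q3 2019: $3,540 + $31,120 + $16,260 + $9,050 = $59,970 (over)
Q1 2019–Q4 2019: $31,120 + $16,260 + $9,050 + $1,600 = $58,030 (over)
Q2 2019–Q1 2020: $16,260 + $9,050 + $1,600 + $20,480 = $47,390 (over)
Q3 2019–Q2 2020: $9,050 + $1,600 + $20,480 + $8,430 = $39,560 (over)
9 windows exceed the threshold.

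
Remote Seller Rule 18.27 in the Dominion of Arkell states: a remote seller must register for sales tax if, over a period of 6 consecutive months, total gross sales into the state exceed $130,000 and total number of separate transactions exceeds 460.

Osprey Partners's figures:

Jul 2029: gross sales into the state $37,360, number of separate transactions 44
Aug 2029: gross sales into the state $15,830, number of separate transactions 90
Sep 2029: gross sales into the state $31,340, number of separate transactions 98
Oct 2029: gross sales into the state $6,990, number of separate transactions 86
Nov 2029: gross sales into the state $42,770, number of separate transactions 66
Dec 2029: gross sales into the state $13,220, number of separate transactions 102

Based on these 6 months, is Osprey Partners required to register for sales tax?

Total gross sales into the state: $37,360 + $15,830 + $31,340 + $6,990 + $42,770 + $13,220 = $147,510 (> $130,000).
Total number of separate transactions: 44 + 90 + 98 + 86 + 66 + 102 = 486 (> 460).
The test is 'and': both thresholds are exceeded.

Yes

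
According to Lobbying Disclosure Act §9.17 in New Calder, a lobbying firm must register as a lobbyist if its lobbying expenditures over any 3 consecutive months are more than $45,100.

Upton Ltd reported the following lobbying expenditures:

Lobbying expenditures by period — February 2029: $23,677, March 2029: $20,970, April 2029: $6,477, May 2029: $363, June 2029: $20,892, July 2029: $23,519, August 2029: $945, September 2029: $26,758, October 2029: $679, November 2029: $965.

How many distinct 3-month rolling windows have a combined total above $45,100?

February 2029–April 2029: $23,677 + $20,970 + $6,477 = $51,124 (over)
March 2029–May 2029: $20,970 + $6,477 + $363 = $27,810 (under)
April 2029–June 2029: $6,477 + $363 + $20,892 = $27,732 (under)
May 2029–July 2029: $363 + $20,892 + $23,519 = $44,774 (under)
June 2029–August 2029: $20,892 + $23,519 + $945 = $45,356 (over)
July 2029–September 2029: $23,519 + $945 + $26,758 = $51,222 (over)
August 2029–October 2029: $945 + $26,758 + $679 = $28,382 (under)
September 2029–November 2029: $26,758 + $679 + $965 = $28,402 (under)
3 windows exceed the threshold.

3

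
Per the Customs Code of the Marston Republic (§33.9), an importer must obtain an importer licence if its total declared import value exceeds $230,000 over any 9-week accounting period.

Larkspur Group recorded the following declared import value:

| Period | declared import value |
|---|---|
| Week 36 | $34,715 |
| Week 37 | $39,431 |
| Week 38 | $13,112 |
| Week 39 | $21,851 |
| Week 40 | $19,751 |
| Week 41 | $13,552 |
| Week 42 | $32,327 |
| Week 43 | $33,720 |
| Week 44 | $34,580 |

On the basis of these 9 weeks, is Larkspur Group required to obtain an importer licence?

Total declared import value: $34,715 + $39,431 + $13,112 + $21,851 + $19,751 + $13,552 + $32,327 + $33,720 + $34,580 = $243,039.
$243,039 > $230,000, so the threshold is exceeded.

Yes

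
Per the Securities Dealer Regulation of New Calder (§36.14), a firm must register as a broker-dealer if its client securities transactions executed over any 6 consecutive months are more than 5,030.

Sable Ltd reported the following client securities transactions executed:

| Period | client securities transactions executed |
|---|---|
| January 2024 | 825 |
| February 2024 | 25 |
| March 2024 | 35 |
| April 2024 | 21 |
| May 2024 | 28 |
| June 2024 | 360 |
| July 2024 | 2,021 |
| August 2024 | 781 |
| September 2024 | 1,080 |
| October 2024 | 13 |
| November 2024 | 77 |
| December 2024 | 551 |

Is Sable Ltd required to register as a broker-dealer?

January 2024–June 2024: 825 + 25 + 35 + 21 + 28 + 360 = 1,294 (under)
February 2024–July 2024: 25 + 35 + 21 + 28 + 360 + 2,021 = 2,490 (under)
March 2024–August 2024: 35 + 21 + 28 + 360 + 2,021 + 781 = 3,246 (under)
April 2024–September 2024: 21 + 28 + 360 + 2,021 + 781 + 1,080 = 4,291 (under)
May 2024–October 2024: 28 + 360 + 2,021 + 781 + 1,080 + 13 = 4,283 (under)
June 2024–November 2024: 360 + 2,021 + 781 + 1,080 + 13 + 77 = 4,332 (under)
July 2024–December 2024: 2,021 + 781 + 1,080 + 13 + 77 + 551 = 4,523 (under)
No window exceeds 5,030.

No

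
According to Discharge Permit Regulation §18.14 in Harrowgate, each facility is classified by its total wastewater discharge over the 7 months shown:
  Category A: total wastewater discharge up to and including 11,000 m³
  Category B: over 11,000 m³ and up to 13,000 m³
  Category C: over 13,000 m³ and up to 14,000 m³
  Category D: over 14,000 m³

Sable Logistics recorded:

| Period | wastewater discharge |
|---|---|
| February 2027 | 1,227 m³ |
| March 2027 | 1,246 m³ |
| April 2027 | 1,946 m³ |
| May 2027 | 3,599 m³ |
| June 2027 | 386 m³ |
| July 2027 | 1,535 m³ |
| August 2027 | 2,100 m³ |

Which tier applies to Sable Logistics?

Category B

Total wastewater discharge: 1,227 m³ + 1,246 m³ + 1,946 m³ + 3,599 m³ + 386 m³ + 1,535 m³ + 2,100 m³ = 12,039 m³.
11,000 m³ < 12,039 m³ ≤ 13,000 m³, so Category B applies.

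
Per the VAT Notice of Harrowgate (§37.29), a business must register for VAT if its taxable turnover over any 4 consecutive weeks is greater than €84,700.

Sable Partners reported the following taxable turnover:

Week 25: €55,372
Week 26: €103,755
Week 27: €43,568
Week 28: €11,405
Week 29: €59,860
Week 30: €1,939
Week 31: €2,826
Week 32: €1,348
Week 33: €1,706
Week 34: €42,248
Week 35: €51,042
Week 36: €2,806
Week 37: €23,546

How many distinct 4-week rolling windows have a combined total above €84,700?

Week 25–Week 28: €55,372 + €103,755 + €43,568 + €11,405 = €214,100 (over)
Week 26–Week 29: €103,755 + €43,568 + €11,405 + €59,860 = €218,588 (over)
Week 27–Week 30: €43,568 + €11,405 + €59,860 + €1,939 = €116,772 (over)
Week 28–Week 31: €11,405 + €59,860 + €1,939 + €2,826 = €76,030 (under)
Week 29–Week 32: €59,860 + €1,939 + €2,826 + €1,348 = €65,973 (under)
Week 30–Week 33: €1,939 + €2,826 + €1,348 + €1,706 = €7,819 (under)
Week 31–Week 34: €2,826 + €1,348 + €1,706 + €42,248 = €48,128 (under)
Week 32–Week 35: €1,348 + €1,706 + €42,248 + €51,042 = €96,344 (over)
Week 33–Week 36: €1,706 + €42,248 + €51,042 + €2,806 = €97,802 (over)
Week 34–Week 37: €42,248 + €51,042 + €2,806 + €23,546 = €119,642 (over)
6 windows exceed the threshold.

6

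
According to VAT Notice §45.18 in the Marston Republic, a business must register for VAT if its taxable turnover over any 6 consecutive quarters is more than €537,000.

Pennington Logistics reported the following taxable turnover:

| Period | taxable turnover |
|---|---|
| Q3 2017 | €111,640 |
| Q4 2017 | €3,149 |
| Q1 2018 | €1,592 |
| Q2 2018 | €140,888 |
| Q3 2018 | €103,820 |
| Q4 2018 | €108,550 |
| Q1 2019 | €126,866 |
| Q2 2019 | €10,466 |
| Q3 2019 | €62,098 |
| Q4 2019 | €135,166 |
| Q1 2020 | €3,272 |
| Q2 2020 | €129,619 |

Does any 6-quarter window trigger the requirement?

Yes

Q3 2017–Q4 2018: €111,640 + €3,149 + €1,592 + €140,888 + €103,820 + €108,550 = €469,639 (under)
Q4 2017–Q1 2019: €3,149 + €1,592 + €140,888 + €103,820 + €108,550 + €126,866 = €484,865 (under)
Q1 2018–Q2 2019: €1,592 + €140,888 + €103,820 + €108,550 + €126,866 + €10,466 = €492,182 (under)
Q2 2018–Q3 2019: €140,888 + €103,820 + €108,550 + €126,866 + €10,466 + €62,098 = €552,688 (over)
Q3 2018–Q4 2019: €103,820 + €108,550 + €126,866 + €10,466 + €62,098 + €135,166 = €546,966 (over)
Q4 2018–Q1 2020: €108,550 + €126,866 + €10,466 + €62,098 + €135,166 + €3,272 = €446,418 (under)
Q1 2019–Q2 2020: €126,866 + €10,466 + €62,098 + €135,166 + €3,272 + €129,619 = €467,487 (under)
At least one window exceeds €537,000.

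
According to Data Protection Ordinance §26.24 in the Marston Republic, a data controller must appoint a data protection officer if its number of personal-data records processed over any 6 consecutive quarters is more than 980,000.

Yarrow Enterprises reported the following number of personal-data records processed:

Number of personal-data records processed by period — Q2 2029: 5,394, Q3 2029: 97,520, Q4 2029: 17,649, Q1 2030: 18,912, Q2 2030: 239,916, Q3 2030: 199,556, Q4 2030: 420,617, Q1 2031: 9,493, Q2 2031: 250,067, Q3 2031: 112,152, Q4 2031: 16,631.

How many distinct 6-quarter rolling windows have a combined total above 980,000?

Q2 2029–Q3 2030: 5,394 + 97,520 + 17,649 + 18,912 + 239,916 + 199,556 = 578,947 (under)
Q3 2029–Q4 2030: 97,520 + 17,649 + 18,912 + 239,916 + 199,556 + 420,617 = 994,170 (over)
Q4 2029–Q1 2031: 17,649 + 18,912 + 239,916 + 199,556 + 420,617 + 9,493 = 906,143 (under)
Q1 2030–Q2 2031: 18,912 + 239,916 + 199,556 + 420,617 + 9,493 + 250,067 = 1,138,561 (over)
Q2 2030–Q3 2031: 239,916 + 199,556 + 420,617 + 9,493 + 250,067 + 112,152 = 1,231,801 (over)
Q3 2030–Q4 2031: 199,556 + 420,617 + 9,493 + 250,067 + 112,152 + 16,631 = 1,008,516 (over)
4 windows exceed the threshold.

4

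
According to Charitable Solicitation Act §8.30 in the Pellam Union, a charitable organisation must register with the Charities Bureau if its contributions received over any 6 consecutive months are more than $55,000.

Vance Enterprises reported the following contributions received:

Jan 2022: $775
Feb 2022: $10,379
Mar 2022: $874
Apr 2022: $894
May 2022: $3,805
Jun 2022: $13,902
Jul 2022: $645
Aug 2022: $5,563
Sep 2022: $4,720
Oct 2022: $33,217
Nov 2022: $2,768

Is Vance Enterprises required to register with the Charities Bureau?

Jan 2022–Jun 2022: $775 + $10,379 + $874 + $894 + $3,805 + $13,902 = $30,629 (under)
Feb 2022–Jul 2022: $10,379 + $874 + $894 + $3,805 + $13,902 + $645 = $30,499 (under)
Mar 2022–Aug 2022: $874 + $894 + $3,805 + $13,902 + $645 + $5,563 = $25,683 (under)
Apr 2022–Sep 2022: $894 + $3,805 + $13,902 + $645 + $5,563 + $4,720 = $29,529 (under)
May 2022–Oct 2022: $3,805 + $13,902 + $645 + $5,563 + $4,720 + $33,217 = $61,852 (over)
Jun 2022–Nov 2022: $13,902 + $645 + $5,563 + $4,720 + $33,217 + $2,768 = $60,815 (over)
At least one window exceeds $55,000.

Yes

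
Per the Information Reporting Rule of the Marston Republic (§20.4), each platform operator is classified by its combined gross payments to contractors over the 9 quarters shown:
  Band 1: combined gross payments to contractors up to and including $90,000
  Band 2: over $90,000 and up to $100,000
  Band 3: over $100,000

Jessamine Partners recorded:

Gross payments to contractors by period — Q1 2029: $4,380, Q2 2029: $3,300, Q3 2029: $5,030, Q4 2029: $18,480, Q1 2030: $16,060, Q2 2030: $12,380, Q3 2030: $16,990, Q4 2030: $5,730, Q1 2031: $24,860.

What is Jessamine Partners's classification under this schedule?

Band 3

Combined gross payments to contractors: $4,380 + $3,300 + $5,030 + $18,480 + $16,060 + $12,380 + $16,990 + $5,730 + $24,860 = $107,210.
$107,210 > $100,000, so Band 3 applies.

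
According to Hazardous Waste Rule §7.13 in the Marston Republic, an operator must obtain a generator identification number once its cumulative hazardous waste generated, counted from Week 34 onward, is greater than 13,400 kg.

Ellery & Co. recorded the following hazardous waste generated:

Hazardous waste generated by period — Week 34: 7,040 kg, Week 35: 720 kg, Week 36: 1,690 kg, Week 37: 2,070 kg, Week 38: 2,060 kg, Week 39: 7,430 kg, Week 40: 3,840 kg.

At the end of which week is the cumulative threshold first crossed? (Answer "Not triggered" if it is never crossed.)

Through Week 34: 7,040 kg
Through Week 35: 7,760 kg
Through Week 36: 9,450 kg
Through Week 37: 11,520 kg
Through Week 38: 13,580 kg ← exceeds threshold

Week 38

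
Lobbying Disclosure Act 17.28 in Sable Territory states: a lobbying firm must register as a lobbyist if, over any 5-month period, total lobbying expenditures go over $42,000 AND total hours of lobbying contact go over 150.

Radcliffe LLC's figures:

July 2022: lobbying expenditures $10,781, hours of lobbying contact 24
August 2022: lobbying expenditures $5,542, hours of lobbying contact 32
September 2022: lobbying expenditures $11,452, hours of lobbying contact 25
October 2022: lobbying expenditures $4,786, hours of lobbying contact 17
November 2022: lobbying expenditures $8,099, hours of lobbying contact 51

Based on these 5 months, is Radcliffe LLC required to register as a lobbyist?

Total lobbying expenditures: $10,781 + $5,542 + $11,452 + $4,786 + $8,099 = $40,660 (≤ $42,000).
Total hours of lobbying contact: 24 + 32 + 25 + 17 + 51 = 149 (≤ 150).
The test is 'and': the rule requires both, and at least one is not exceeded.

No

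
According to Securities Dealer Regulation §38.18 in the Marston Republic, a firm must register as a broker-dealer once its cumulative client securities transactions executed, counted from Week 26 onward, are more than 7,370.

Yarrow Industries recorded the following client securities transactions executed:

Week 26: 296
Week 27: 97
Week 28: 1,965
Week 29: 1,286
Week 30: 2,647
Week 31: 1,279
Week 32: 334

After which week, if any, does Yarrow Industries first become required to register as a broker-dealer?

Through Week 26: 296
Through Week 27: 393
Through Week 28: 2,358
Through Week 29: 3,644
Through Week 30: 6,291
Through Week 31: 7,570 ← exceeds threshold

Week 31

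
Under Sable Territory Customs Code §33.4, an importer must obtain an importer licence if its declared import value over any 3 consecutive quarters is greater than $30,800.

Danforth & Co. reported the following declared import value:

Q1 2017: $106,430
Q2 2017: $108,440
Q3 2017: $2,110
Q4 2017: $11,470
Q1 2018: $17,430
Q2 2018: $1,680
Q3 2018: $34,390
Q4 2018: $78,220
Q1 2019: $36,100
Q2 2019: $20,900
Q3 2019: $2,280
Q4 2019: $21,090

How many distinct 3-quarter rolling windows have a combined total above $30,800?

Q1 2017–Q3 2017: $106,430 + $108,440 + $2,110 = $216,980 (over)
Q2 2017–Q4 2017: $108,440 + $2,110 + $11,470 = $122,020 (over)
Q3 2017–Q1 2018: $2,110 + $11,470 + $17,430 = $31,010 (over)
Q4 2017–Q2 2018: $11,470 + $17,430 + $1,680 = $30,580 (under)
Q1 2018–Q3 2018: $17,430 + $1,680 + $34,390 = $53,500 (over)
Q2 2018–Q4 2018: $1,680 + $34,390 + $78,220 = $114,290 (over)
Q3 2018–Q1 2019: $34,390 + $78,220 + $36,100 = $148,710 (over)
Q4 2018–Q2 2019: $78,220 + $36,100 + $20,900 = $135,220 (over)
Q1 2019–Q3 2019: $36,100 + $20,900 + $2,280 = $59,280 (over)
Q2 2019–Q4 2019: $20,900 + $2,280 + $21,090 = $44,270 (over)
9 windows exceed the threshold.

9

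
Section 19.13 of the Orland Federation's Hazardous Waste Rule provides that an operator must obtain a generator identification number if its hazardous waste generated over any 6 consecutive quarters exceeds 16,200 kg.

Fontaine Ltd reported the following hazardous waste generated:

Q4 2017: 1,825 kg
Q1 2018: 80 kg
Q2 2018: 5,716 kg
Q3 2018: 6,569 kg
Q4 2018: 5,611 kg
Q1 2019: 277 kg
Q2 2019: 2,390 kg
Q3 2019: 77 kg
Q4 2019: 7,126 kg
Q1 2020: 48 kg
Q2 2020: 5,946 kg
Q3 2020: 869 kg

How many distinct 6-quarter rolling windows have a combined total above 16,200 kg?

Q4 2017–Q1 2019: 1,825 kg + 80 kg + 5,716 kg + 6,569 kg + 5,611 kg + 277 kg = 20,078 kg (over)
Q1 2018–Q2 2019: 80 kg + 5,716 kg + 6,569 kg + 5,611 kg + 277 kg + 2,390 kg = 20,643 kg (over)
Q2 2018–Q3 2019: 5,716 kg + 6,569 kg + 5,611 kg + 277 kg + 2,390 kg + 77 kg = 20,640 kg (over)
Q3 2018–Q4 2019: 6,569 kg + 5,611 kg + 277 kg + 2,390 kg + 77 kg + 7,126 kg = 22,050 kg (over)
Q4 2018–Q1 2020: 5,611 kg + 277 kg + 2,390 kg + 77 kg + 7,126 kg + 48 kg = 15,529 kg (under)
Q1 2019–Q2 2020: 277 kg + 2,390 kg + 77 kg + 7,126 kg + 48 kg + 5,946 kg = 15,864 kg (under)
Q2 2019–Q3 2020: 2,390 kg + 77 kg + 7,126 kg + 48 kg + 5,946 kg + 869 kg = 16,456 kg (over)
5 windows exceed the threshold.

5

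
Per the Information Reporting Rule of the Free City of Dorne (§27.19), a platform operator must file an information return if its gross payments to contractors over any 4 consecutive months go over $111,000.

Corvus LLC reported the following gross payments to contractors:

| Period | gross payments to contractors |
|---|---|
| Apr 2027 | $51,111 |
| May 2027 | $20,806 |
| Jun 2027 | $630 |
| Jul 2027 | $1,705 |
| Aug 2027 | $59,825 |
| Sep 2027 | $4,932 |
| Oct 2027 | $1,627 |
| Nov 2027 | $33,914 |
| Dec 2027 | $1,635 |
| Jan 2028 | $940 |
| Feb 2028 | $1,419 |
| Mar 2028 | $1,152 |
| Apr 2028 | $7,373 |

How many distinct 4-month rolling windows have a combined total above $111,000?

0

Apr 2027–Jul 2027: $51,111 + $20,806 + $630 + $1,705 = $74,252 (under)
May 2027–Aug 2027: $20,806 + $630 + $1,705 + $59,825 = $82,966 (under)
Jun 2027–Sep 2027: $630 + $1,705 + $59,825 + $4,932 = $67,092 (under)
Jul 2027–Oct 2027: $1,705 + $59,825 + $4,932 + $1,627 = $68,089 (under)
Aug 2027–Nov 2027: $59,825 + $4,932 + $1,627 + $33,914 = $100,298 (under)
Sep 2027–Dec 2027: $4,932 + $1,627 + $33,914 + $1,635 = $42,108 (under)
Oct 2027–Jan 2028: $1,627 + $33,914 + $1,635 + $940 = $38,116 (under)
Nov 2027–Feb 2028: $33,914 + $1,635 + $940 + $1,419 = $37,908 (under)
Dec 2027–Mar 2028: $1,635 + $940 + $1,419 + $1,152 = $5,146 (under)
Jan 2028–Apr 2028: $940 + $1,419 + $1,152 + $7,373 = $10,884 (under)
0 windows exceed the threshold.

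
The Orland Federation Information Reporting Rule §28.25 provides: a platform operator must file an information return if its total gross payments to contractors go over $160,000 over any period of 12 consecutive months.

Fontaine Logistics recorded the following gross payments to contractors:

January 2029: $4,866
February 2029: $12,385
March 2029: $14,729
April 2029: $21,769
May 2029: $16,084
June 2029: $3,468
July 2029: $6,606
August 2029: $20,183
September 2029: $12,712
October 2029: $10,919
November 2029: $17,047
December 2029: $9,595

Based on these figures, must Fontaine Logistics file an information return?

Total gross payments to contractors: $4,866 + $12,385 + $14,729 + $21,769 + $16,084 + $3,468 + $6,606 + $20,183 + $12,712 + $10,919 + $17,047 + $9,595 = $150,363.
$150,363 ≤ $160,000, so the threshold is not exceeded.

No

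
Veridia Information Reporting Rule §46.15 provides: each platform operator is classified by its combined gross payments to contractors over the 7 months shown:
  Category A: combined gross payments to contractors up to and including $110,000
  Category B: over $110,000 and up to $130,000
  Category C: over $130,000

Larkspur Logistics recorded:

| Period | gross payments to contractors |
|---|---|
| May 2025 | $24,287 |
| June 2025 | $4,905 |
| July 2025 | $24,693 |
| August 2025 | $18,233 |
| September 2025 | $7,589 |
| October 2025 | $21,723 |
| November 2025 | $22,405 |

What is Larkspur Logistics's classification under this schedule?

Category B

Combined gross payments to contractors: $24,287 + $4,905 + $24,693 + $18,233 + $7,589 + $21,723 + $22,405 = $123,835.
$110,000 < $123,835 ≤ $130,000, so Category B applies.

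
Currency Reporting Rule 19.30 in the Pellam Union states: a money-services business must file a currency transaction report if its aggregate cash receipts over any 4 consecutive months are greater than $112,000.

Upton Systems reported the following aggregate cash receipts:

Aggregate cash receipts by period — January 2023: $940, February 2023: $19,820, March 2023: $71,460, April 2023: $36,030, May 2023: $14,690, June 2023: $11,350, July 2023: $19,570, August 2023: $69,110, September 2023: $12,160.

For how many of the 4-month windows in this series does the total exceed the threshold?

January 2023–April 2023: $940 + $19,820 + $71,460 + $36,030 = $128,250 (over)
February 2023–May 2023: $19,820 + $71,460 + $36,030 + $14,690 = $142,000 (over)
March 2023–June 2023: $71,460 + $36,030 + $14,690 + $11,350 = $133,530 (over)
April 2023–July 2023: $36,030 + $14,690 + $11,350 + $19,570 = $81,640 (under)
May 2023–August 2023: $14,690 + $11,350 + $19,570 + $69,110 = $114,720 (over)
June 2023–September 2023: $11,350 + $19,570 + $69,110 + $12,160 = $112,190 (over)
5 windows exceed the threshold.

5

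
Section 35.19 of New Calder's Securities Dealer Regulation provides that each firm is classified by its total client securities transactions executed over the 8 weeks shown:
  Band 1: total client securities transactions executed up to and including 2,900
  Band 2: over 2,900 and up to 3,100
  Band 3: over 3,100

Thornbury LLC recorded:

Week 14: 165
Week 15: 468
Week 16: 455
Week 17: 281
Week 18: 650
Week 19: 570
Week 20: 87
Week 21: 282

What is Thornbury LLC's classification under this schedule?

Total client securities transactions executed: 165 + 468 + 455 + 281 + 650 + 570 + 87 + 282 = 2,958.
2,900 < 2,958 ≤ 3,100, so Band 2 applies.

Band 2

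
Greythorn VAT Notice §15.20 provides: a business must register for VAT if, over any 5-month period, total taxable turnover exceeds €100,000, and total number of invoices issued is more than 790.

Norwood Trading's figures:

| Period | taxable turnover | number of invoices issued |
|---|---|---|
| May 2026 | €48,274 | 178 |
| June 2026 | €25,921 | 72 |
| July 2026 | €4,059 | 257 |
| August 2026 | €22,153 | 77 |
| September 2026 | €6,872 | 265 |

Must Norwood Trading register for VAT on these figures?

Yes

Total taxable turnover: €48,274 + €25,921 + €4,059 + €22,153 + €6,872 = €107,279 (> €100,000).
Total number of invoices issued: 178 + 72 + 257 + 77 + 265 = 849 (> 790).
The test is 'and': both thresholds are exceeded.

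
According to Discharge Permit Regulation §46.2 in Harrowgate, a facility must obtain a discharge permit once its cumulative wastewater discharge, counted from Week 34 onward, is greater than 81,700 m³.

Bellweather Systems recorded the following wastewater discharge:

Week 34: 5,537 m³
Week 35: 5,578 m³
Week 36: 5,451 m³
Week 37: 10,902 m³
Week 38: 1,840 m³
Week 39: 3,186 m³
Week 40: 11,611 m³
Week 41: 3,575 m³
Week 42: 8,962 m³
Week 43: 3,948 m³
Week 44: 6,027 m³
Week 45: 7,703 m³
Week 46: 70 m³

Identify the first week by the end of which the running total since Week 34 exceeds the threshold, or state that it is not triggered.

Through Week 34: 5,537 m³
Through Week 35: 11,115 m³
Through Week 36: 16,566 m³
Through Week 37: 27,468 m³
Through Week 38: 29,308 m³
Through Week 39: 32,494 m³
Through Week 40: 44,105 m³
Through Week 41: 47,680 m³
Through Week 42: 56,642 m³
Through Week 43: 60,590 m³
Through Week 44: 66,617 m³
Through Week 45: 74,320 m³
Through Week 46: 74,390 m³
Final cumulative total 74,390 m³ ≤ 81,700 m³; the threshold is never exceeded.

Not triggered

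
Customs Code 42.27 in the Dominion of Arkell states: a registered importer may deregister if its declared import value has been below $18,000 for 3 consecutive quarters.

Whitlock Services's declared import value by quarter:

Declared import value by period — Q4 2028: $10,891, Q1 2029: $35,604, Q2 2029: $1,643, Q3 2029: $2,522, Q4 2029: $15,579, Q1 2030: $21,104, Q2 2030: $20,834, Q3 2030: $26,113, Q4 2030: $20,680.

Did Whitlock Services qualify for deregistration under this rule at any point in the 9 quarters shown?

Yes

Quarters below $18,000: Q4 2028, Q2 2029, Q3 2029, Q4 2029.
Longest run of consecutive quarters below the threshold: 3.
3 ≥ 3, so Whitlock Services became eligible.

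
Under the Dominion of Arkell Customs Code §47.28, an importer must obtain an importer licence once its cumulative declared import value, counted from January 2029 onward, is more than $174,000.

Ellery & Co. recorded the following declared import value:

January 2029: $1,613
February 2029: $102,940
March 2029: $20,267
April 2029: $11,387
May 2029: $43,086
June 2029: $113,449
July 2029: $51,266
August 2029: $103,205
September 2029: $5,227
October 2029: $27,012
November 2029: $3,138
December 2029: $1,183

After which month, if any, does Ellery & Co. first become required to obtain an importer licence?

Through January 2029: $1,613
Through February 2029: $104,553
Through March 2029: $124,820
Through April 2029: $136,207
Through May 2029: $179,293 ← exceeds threshold

May 2029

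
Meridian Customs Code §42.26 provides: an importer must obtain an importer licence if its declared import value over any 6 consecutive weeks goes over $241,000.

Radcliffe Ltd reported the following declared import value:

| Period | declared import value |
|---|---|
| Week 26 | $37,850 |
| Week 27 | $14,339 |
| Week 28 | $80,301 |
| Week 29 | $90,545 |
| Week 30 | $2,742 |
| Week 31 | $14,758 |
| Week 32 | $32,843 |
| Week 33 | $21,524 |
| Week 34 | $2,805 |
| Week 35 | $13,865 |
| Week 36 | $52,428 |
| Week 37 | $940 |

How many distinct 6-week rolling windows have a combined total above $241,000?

Week 26–Week 31: $37,850 + $14,339 + $80,301 + $90,545 + $2,742 + $14,758 = $240,535 (under)
Week 27–Week 32: $14,339 + $80,301 + $90,545 + $2,742 + $14,758 + $32,843 = $235,528 (under)
Week 28–Week 33: $80,301 + $90,545 + $2,742 + $14,758 + $32,843 + $21,524 = $242,713 (over)
Week 29–Week 34: $90,545 + $2,742 + $14,758 + $32,843 + $21,524 + $2,805 = $165,217 (under)
Week 30–Week 35: $2,742 + $14,758 + $32,843 + $21,524 + $2,805 + $13,865 = $88,537 (under)
Week 31–Week 36: $14,758 + $32,843 + $21,524 + $2,805 + $13,865 + $52,428 = $138,223 (under)
Week 32–Week 37: $32,843 + $21,524 + $2,805 + $13,865 + $52,428 + $940 = $124,405 (under)
1 window exceeds the threshold.

1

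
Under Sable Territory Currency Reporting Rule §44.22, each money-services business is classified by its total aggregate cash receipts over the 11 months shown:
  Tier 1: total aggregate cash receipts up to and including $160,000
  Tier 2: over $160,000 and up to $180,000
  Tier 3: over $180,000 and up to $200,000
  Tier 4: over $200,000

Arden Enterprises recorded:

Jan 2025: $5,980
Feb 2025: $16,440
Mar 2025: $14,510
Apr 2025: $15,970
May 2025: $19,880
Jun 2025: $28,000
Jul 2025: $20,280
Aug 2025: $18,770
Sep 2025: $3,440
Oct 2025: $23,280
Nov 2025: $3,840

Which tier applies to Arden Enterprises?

Total aggregate cash receipts: $5,980 + $16,440 + $14,510 + $15,970 + $19,880 + $28,000 + $20,280 + $18,770 + $3,440 + $23,280 + $3,840 = $170,390.
$160,000 < $170,390 ≤ $180,000, so Tier 2 applies.

Tier 2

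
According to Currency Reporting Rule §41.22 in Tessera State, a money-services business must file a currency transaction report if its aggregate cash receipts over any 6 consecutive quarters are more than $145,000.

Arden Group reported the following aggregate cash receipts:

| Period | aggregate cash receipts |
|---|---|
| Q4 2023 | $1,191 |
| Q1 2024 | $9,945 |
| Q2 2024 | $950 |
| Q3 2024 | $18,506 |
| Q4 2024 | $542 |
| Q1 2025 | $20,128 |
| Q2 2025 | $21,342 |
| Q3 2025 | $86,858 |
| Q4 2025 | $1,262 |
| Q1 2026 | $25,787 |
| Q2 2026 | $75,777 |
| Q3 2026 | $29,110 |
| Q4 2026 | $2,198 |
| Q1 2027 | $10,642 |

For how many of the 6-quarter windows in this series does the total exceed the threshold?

Q4 2023–Q1 2025: $1,191 + $9,945 + $950 + $18,506 + $542 + $20,128 = $51,262 (under)
Q1 2024–Q2 2025: $9,945 + $950 + $18,506 + $542 + $20,128 + $21,342 = $71,413 (under)
Q2 2024–Q3 2025: $950 + $18,506 + $542 + $20,128 + $21,342 + $86,858 = $148,326 (over)
Q3 2024–Q4 2025: $18,506 + $542 + $20,128 + $21,342 + $86,858 + $1,262 = $148,638 (over)
Q4 2024–Q1 2026: $542 + $20,128 + $21,342 + $86,858 + $1,262 + $25,787 = $155,919 (over)
Q1 2025–Q2 2026: $20,128 + $21,342 + $86,858 + $1,262 + $25,787 + $75,777 = $231,154 (over)
Q2 2025–Q3 2026: $21,342 + $86,858 + $1,262 + $25,787 + $75,777 + $29,110 = $240,136 (over)
Q3 2025–Q4 2026: $86,858 + $1,262 + $25,787 + $75,777 + $29,110 + $2,198 = $220,992 (over)
Q4 2025–Q1 2027: $1,262 + $25,787 + $75,777 + $29,110 + $2,198 + $10,642 = $144,776 (under)
6 windows exceed the threshold.

6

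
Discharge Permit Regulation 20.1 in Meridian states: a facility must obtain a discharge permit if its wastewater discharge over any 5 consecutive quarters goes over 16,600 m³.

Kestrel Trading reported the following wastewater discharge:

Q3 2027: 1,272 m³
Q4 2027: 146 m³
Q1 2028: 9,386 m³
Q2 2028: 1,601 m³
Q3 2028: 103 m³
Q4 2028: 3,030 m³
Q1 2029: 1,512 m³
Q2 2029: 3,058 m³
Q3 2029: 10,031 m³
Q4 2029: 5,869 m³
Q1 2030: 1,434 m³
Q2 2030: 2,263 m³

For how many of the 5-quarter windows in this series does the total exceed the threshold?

Q3 2027–Q3 2028: 1,272 m³ + 146 m³ + 9,386 m³ + 1,601 m³ + 103 m³ = 12,508 m³ (under)
Q4 2027–Q4 2028: 146 m³ + 9,386 m³ + 1,601 m³ + 103 m³ + 3,030 m³ = 14,266 m³ (under)
Q1 2028–Q1 2029: 9,386 m³ + 1,601 m³ + 103 m³ + 3,030 m³ + 1,512 m³ = 15,632 m³ (under)
Q2 2028–Q2 2029: 1,601 m³ + 103 m³ + 3,030 m³ + 1,512 m³ + 3,058 m³ = 9,304 m³ (under)
Q3 2028–Q3 2029: 103 m³ + 3,030 m³ + 1,512 m³ + 3,058 m³ + 10,031 m³ = 17,734 m³ (over)
Q4 2028–Q4 2029: 3,030 m³ + 1,512 m³ + 3,058 m³ + 10,031 m³ + 5,869 m³ = 23,500 m³ (over)
Q1 2029–Q1 2030: 1,512 m³ + 3,058 m³ + 10,031 m³ + 5,869 m³ + 1,434 m³ = 21,904 m³ (over)
Q2 2029–Q2 2030: 3,058 m³ + 10,031 m³ + 5,869 m³ + 1,434 m³ + 2,263 m³ = 22,655 m³ (over)
4 windows exceed the threshold.

4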